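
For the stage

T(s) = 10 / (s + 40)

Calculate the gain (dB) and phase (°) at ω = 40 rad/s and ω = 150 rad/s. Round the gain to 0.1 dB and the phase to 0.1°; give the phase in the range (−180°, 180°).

Substitute s = j40:
Numerator: 10 = 10 + j0
Denominator: (j40) + 40 = 40 + j40
|N| = √(10² + 0²) ≈ 10, ∠N ≈ 0.00°
|D| = √(40² + 40²) ≈ 56.569, ∠D ≈ 45.00°
|T| = 10 / 56.569 ≈ 0.17678
Gain = 20 log₁₀(0.17678) ≈ -15.05 dB
∠T = 0.00° − 45.00° = -45.00°

Substitute s = j150:
Numerator: 10 = 10 + j0
Denominator: (j150) + 40 = 40 + j150
|N| = √(10² + 0²) ≈ 10, ∠N ≈ 0.00°
|D| = √(40² + 150²) ≈ 155.24, ∠D ≈ 75.07°
|T| = 10 / 155.24 ≈ 0.064416
Gain = 20 log₁₀(0.064416) ≈ -23.82 dB
∠T = 0.00° − 75.07° = -75.07°

ω = 40: -15.1 dB, -45.0°; ω = 150: -23.8 dB, -75.1°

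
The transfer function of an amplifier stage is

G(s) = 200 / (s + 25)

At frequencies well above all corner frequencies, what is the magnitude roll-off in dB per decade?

-20 dB/decade

Each pole contributes −20 dB/decade at high frequency; each zero contributes +20 dB/decade.
Net: 0 zero(s) − 1 pole(s) → -20 dB/decade.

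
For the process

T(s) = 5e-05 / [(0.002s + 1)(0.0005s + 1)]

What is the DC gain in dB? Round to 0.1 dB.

T(0) = 5e-05 · 1 / 1 = 5e-05
20 log₁₀(5e-05) ≈ -86.02 dB

-86.0 dB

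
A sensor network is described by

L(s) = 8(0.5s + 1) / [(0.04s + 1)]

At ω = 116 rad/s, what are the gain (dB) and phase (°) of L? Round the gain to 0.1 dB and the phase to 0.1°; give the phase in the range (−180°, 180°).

39.8 dB, 11.2°

At ω = 116 rad/s:
zero (1 + j116·0.5) = 1 + j58 → |·| ≈ 58.009, ∠ ≈ 89.01°
pole (1 + j116·0.04) = 1 + j4.64 → |·| ≈ 4.7465, ∠ ≈ 77.84°
|L| = 8 · 58.009 / (4.7465) ≈ 97.771
Gain = 20 log₁₀(97.771) ≈ 39.80 dB
∠L = (89.01°) − (77.84°) = 11.17°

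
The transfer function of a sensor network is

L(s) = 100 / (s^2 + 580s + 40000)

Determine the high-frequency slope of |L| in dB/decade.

Each pole contributes −20 dB/decade at high frequency; each zero contributes +20 dB/decade.
Net: 0 zero(s) − 2 pole(s) → -40 dB/decade.

-40 dB/decade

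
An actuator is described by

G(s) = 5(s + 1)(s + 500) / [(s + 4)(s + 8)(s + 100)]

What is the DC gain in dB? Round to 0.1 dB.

-2.1 dB

G(0) = 5·1·500 / (4·8·100) = 0.78125
20 log₁₀(0.78125) ≈ -2.14 dB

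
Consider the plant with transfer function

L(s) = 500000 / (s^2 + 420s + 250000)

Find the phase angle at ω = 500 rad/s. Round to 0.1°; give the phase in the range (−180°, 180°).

At s = jω = j500:
quadratic: (j500)² + 420·j500 + 250000 = 0 + j210000 → |·| ≈ 2.1e+05, ∠ ≈ 90.00°
∠L = 0.00° − 90.00° = -90.00°

-90.0°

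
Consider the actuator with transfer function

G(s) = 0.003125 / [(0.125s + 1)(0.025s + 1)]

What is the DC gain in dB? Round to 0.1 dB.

G(0) = 0.003125 · 1 / 1 = 0.003125
20 log₁₀(0.003125) ≈ -50.10 dB

-50.1 dB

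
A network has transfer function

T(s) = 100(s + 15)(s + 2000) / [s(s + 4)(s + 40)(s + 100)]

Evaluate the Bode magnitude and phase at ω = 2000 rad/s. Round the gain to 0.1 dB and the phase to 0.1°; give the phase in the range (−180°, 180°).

At s = jω = j2000:
zero (s+15): 15 + j2000 → |·| = √(15²+2000²) = √4000225 ≈ 2000.1, ∠ = arctan(2000/15) ≈ 89.57°
zero (s+2000): 2000 + j2000 → |·| = √(2000²+2000²) = √8000000 ≈ 2828.4, ∠ = arctan(2000/2000) ≈ 45.00°
pole (s+4): 4 + j2000 → |·| = √(4²+2000²) = √4000016 ≈ 2000, ∠ = arctan(2000/4) ≈ 89.89°
pole (s+40): 40 + j2000 → |·| = √(40²+2000²) = √4001600 ≈ 2000.4, ∠ = arctan(2000/40) ≈ 88.85°
pole (s+100): 100 + j2000 → |·| = √(100²+2000²) = √4010000 ≈ 2002.5, ∠ = arctan(2000/100) ≈ 87.14°
pole at origin: |s| = 2000, ∠ = 90.00° (in denominator)
|T| = 100 · 5.6571e+06 / 1.6023e+13 ≈ 3.5306e-05
Gain = 20 log₁₀(3.5306e-05) ≈ -89.04 dB
∠T = 134.57° − 355.88° = -221.31° ≡ 138.69° (principal value)

-89.0 dB, 138.7°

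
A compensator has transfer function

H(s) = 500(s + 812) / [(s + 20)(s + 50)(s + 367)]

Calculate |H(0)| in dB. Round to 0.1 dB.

0.9 dB

H(0) = 500·812 / (20·50·367) ≈ 1.1063
20 log₁₀(1.1063) ≈ 0.88 dB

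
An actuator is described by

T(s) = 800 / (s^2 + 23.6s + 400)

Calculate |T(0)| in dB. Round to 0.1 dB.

T(0) = 800 / 400 = 2
20 log₁₀(2) ≈ 6.02 dB

6.0 dB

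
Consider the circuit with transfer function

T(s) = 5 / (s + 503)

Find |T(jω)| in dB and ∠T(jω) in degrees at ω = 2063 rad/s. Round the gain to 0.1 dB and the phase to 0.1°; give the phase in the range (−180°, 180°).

-52.6 dB, -76.3°

Substitute s = j2063:
Numerator: 5 = 5 + j0
Denominator: (j2063) + 503 = 503 + j2063
|N| = √(5² + 0²) ≈ 5, ∠N ≈ 0.00°
|D| = √(503² + 2063²) ≈ 2123.4, ∠D ≈ 76.30°
|T| = 5 / 2123.4 ≈ 0.0023547
Gain = 20 log₁₀(0.0023547) ≈ -52.56 dB
∠T = 0.00° − 76.30° = -76.30°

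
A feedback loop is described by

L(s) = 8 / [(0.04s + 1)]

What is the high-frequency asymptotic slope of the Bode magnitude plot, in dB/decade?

-20 dB/decade

Each pole contributes −20 dB/decade at high frequency; each zero contributes +20 dB/decade.
Net: 0 zero(s) − 1 pole(s) → -20 dB/decade.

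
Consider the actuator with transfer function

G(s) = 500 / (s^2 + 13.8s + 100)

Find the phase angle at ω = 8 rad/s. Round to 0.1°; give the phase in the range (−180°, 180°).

-71.9°

At s = jω = j8:
quadratic: (j8)² + 13.8·j8 + 100 = 36 + j110.4 → |·| ≈ 116.12, ∠ ≈ 71.94°
∠G = 0.00° − 71.94° = -71.94°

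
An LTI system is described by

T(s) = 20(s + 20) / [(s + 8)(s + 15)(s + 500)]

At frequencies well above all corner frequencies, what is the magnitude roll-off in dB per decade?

Each pole contributes −20 dB/decade at high frequency; each zero contributes +20 dB/decade.
Net: 1 zero(s) − 3 pole(s) → -40 dB/decade.

-40 dB/decade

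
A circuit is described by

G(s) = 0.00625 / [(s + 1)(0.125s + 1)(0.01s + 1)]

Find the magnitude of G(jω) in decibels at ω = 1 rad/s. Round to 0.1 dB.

At ω = 1 rad/s:
pole (1 + j1·1) = 1 + j1 → |·| ≈ 1.4142, ∠ ≈ 45.00°
pole (1 + j1·0.125) = 1 + j0.125 → |·| ≈ 1.0078, ∠ ≈ 7.13°
pole (1 + j1·0.01) = 1 + j0.01 → |·| ≈ 1, ∠ ≈ 0.57°
|G| = 0.00625 · 1 / (1.4142 · 1.0078 · 1) ≈ 0.0043853
Gain = 20 log₁₀(0.0043853) ≈ -47.16 dB

-47.2 dB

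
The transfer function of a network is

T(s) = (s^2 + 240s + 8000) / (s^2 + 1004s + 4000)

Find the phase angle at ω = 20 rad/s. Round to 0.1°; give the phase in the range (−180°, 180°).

Substitute s = j20:
Numerator: (j20)^2 + 240(j20) + 8000 = 7600 + j4800
Denominator: (j20)^2 + 1004(j20) + 4000 = 3600 + j20080
|N| = √(7600² + 4800²) ≈ 8988.9, ∠N ≈ 32.28°
|D| = √(3600² + 20080²) ≈ 20400, ∠D ≈ 79.84°
∠T = 32.28° − 79.84° = -47.56°

-47.6°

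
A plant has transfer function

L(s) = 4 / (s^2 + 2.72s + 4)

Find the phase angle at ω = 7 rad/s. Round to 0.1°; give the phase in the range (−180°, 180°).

-157.1°

At s = jω = j7:
quadratic: (j7)² + 2.72·j7 + 4 = -45 + j19.04 → |·| ≈ 48.862, ∠ ≈ 157.07°
∠L = 0.00° − 157.07° = -157.07°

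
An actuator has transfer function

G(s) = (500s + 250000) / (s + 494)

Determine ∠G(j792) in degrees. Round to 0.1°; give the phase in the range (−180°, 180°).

Substitute s = j792:
Numerator: 500(j792) + 250000 = 250000 + j396000
Denominator: (j792) + 494 = 494 + j792
|N| = √(250000² + 396000²) ≈ 4.6831e+05, ∠N ≈ 57.74°
|D| = √(494² + 792²) ≈ 933.43, ∠D ≈ 58.05°
∠G = 57.74° − 58.05° = -0.31°

-0.3°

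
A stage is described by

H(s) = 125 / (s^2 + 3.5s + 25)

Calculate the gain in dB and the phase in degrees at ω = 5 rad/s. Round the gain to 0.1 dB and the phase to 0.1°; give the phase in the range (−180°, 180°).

17.1 dB, -90.0°

At s = jω = j5:
quadratic: (j5)² + 3.5·j5 + 25 = 0 + j17.5 → |·| ≈ 17.5, ∠ ≈ 90.00°
|H| = 125 / 17.5 ≈ 7.1429
Gain = 20 log₁₀(7.1429) ≈ 17.08 dB
∠H = 0.00° − 90.00° = -90.00°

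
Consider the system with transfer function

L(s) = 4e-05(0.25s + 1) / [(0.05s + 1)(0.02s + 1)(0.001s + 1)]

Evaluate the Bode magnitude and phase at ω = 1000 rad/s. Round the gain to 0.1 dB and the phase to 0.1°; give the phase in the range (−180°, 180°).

At ω = 1000 rad/s:
zero (1 + j1000·0.25) = 1 + j250 → |·| ≈ 250, ∠ ≈ 89.77°
pole (1 + j1000·0.05) = 1 + j50 → |·| ≈ 50.01, ∠ ≈ 88.85°
pole (1 + j1000·0.02) = 1 + j20 → |·| ≈ 20.025, ∠ ≈ 87.14°
pole (1 + j1000·0.001) = 1 + j1 → |·| ≈ 1.4142, ∠ ≈ 45.00°
|L| = 4e-05 · 250 / (50.01 · 20.025 · 1.4142) ≈ 7.0609e-06
Gain = 20 log₁₀(7.0609e-06) ≈ -103.02 dB
∠L = (89.77°) − (88.85° + 87.14° + 45.00°) = -131.22°

-103.0 dB, -131.2°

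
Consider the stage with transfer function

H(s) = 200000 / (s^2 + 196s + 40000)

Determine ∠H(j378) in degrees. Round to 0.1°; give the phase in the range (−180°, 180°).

-144.2°

At s = jω = j378:
quadratic: (j378)² + 196·j378 + 40000 = -102884 + j74088 → |·| ≈ 1.2678e+05, ∠ ≈ 144.24°
∠H = 0.00° − 144.24° = -144.24°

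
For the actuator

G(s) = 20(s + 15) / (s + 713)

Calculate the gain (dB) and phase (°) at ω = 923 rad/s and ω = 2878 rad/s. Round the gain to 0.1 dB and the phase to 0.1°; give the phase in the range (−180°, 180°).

ω = 923: 24.0 dB, 36.8°; ω = 2878: 25.8 dB, 13.6°

At s = jω = j923:
zero (s+15): 15 + j923 → |·| = √(15²+923²) = √852154 ≈ 923.12, ∠ = arctan(923/15) ≈ 89.07°
pole (s+713): 713 + j923 → |·| = √(713²+923²) = √1360298 ≈ 1166.3, ∠ = arctan(923/713) ≈ 52.31°
|G| = 20 · 923.12 / 1166.3 ≈ 15.83
Gain = 20 log₁₀(15.83) ≈ 23.99 dB
∠G = 89.07° − 52.31° = 36.76°

At s = jω = j2878:
zero (s+15): 15 + j2878 → |·| = √(15²+2878²) = √8283109 ≈ 2878, ∠ = arctan(2878/15) ≈ 89.70°
pole (s+713): 713 + j2878 → |·| = √(713²+2878²) = √8791253 ≈ 2965, ∠ = arctan(2878/713) ≈ 76.09°
|G| = 20 · 2878 / 2965 ≈ 19.413
Gain = 20 log₁₀(19.413) ≈ 25.76 dB
∠G = 89.70° − 76.09° = 13.61°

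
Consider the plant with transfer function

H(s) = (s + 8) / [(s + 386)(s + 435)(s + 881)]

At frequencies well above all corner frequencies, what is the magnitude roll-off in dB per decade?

Each pole contributes −20 dB/decade at high frequency; each zero contributes +20 dB/decade.
Net: 1 zero(s) − 3 pole(s) → -40 dB/decade.

-40 dB/decade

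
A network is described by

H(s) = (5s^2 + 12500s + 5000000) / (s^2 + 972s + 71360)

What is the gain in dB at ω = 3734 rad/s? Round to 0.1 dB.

Substitute s = j3734:
Numerator: 5(j3734)^2 + 12500(j3734) + 5000000 = -64713780 + j46675000
Denominator: (j3734)^2 + 972(j3734) + 71360 = -13871396 + j3629448
|N| = √(64713780² + 46675000²) ≈ 7.979e+07, ∠N ≈ 144.20°
|D| = √(13871396² + 3629448²) ≈ 1.4338e+07, ∠D ≈ 165.34°
|H| = 7.979e+07 / 1.4338e+07 ≈ 5.5649
Gain = 20 log₁₀(5.5649) ≈ 14.91 dB

14.9 dB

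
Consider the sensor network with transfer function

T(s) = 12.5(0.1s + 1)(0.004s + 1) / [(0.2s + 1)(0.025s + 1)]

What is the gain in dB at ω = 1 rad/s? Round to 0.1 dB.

At ω = 1 rad/s:
zero (1 + j1·0.1) = 1 + j0.1 → |·| ≈ 1.005, ∠ ≈ 5.71°
zero (1 + j1·0.004) = 1 + j0.004 → |·| ≈ 1, ∠ ≈ 0.23°
pole (1 + j1·0.2) = 1 + j0.2 → |·| ≈ 1.0198, ∠ ≈ 11.31°
pole (1 + j1·0.025) = 1 + j0.025 → |·| ≈ 1.0003, ∠ ≈ 1.43°
|T| = 12.5 · 1.005 · 1 / (1.0198 · 1.0003) ≈ 12.315
Gain = 20 log₁₀(12.315) ≈ 21.81 dB

21.8 dB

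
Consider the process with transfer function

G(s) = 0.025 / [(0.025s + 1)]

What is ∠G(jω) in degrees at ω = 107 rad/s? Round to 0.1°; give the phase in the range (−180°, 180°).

-69.5°

At ω = 107 rad/s:
pole (1 + j107·0.025) = 1 + j2.675 → |·| ≈ 2.8558, ∠ ≈ 69.50°
∠G = (0°) − (69.50°) = -69.50°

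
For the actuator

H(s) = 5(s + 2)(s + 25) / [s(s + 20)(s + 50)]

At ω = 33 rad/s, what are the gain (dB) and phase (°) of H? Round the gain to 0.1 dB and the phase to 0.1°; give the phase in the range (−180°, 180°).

At s = jω = j33:
zero (s+2): 2 + j33 → |·| = √(2²+33²) = √1093 ≈ 33.061, ∠ = arctan(33/2) ≈ 86.53°
zero (s+25): 25 + j33 → |·| = √(25²+33²) = √1714 ≈ 41.4, ∠ = arctan(33/25) ≈ 52.85°
pole (s+20): 20 + j33 → |·| = √(20²+33²) = √1489 ≈ 38.588, ∠ = arctan(33/20) ≈ 58.78°
pole (s+50): 50 + j33 → |·| = √(50²+33²) = √3589 ≈ 59.908, ∠ = arctan(33/50) ≈ 33.42°
pole at origin: |s| = 33, ∠ = 90.00° (in denominator)
|H| = 5 · 1368.7 / 76287 ≈ 0.089707
Gain = 20 log₁₀(0.089707) ≈ -20.94 dB
∠H = 139.38° − 182.20° = -42.82°

-20.9 dB, -42.8°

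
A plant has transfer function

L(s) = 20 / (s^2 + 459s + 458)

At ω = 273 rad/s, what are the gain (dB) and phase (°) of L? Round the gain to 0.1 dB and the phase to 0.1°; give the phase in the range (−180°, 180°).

-77.2 dB, -120.6°

Substitute s = j273:
Numerator: 20 = 20 + j0
Denominator: (j273)^2 + 459(j273) + 458 = -74071 + j125307
|N| = √(20² + 0²) ≈ 20, ∠N ≈ 0.00°
|D| = √(74071² + 125307²) ≈ 1.4556e+05, ∠D ≈ 120.59°
|L| = 20 / 1.4556e+05 ≈ 0.0001374
Gain = 20 log₁₀(0.0001374) ≈ -77.24 dB
∠L = 0.00° − 120.59° = -120.59°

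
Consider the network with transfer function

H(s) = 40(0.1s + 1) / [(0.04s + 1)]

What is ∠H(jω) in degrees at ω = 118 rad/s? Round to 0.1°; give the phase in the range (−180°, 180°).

At ω = 118 rad/s:
zero (1 + j118·0.1) = 1 + j11.8 → |·| ≈ 11.842, ∠ ≈ 85.16°
pole (1 + j118·0.04) = 1 + j4.72 → |·| ≈ 4.8248, ∠ ≈ 78.04°
∠H = (85.16°) − (78.04°) = 7.12°

7.1°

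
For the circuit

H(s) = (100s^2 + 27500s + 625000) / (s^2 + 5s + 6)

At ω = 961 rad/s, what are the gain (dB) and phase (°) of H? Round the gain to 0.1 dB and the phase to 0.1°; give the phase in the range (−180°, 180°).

Substitute s = j961:
Numerator: 100(j961)^2 + 27500(j961) + 625000 = -91727100 + j26427500
Denominator: (j961)^2 + 5(j961) + 6 = -923515 + j4805
|N| = √(91727100² + 26427500²) ≈ 9.5458e+07, ∠N ≈ 163.93°
|D| = √(923515² + 4805²) ≈ 9.2353e+05, ∠D ≈ 179.70°
|H| = 9.5458e+07 / 9.2353e+05 ≈ 103.36
Gain = 20 log₁₀(103.36) ≈ 40.29 dB
∠H = 163.93° − 179.70° = -15.77°

40.3 dB, -15.8°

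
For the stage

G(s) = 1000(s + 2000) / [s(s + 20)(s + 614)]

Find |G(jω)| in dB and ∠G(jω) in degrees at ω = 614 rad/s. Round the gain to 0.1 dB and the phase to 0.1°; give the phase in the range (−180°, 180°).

-43.9 dB, 153.9°

At s = jω = j614:
zero (s+2000): 2000 + j614 → |·| = √(2000²+614²) = √4376996 ≈ 2092.1, ∠ = arctan(614/2000) ≈ 17.07°
pole (s+20): 20 + j614 → |·| = √(20²+614²) = √377396 ≈ 614.33, ∠ = arctan(614/20) ≈ 88.13°
pole (s+614): 614 + j614 → |·| = √(614²+614²) = √753992 ≈ 868.33, ∠ = arctan(614/614) ≈ 45.00°
pole at origin: |s| = 614, ∠ = 90.00° (in denominator)
|G| = 1000 · 2092.1 / 3.2753e+08 ≈ 0.0063875
Gain = 20 log₁₀(0.0063875) ≈ -43.89 dB
∠G = 17.07° − 223.13° = -206.06° ≡ 153.94° (principal value)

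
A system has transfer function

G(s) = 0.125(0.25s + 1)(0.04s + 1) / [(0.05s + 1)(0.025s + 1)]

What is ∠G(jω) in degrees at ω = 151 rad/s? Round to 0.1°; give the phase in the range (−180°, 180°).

11.5°

At ω = 151 rad/s:
zero (1 + j151·0.25) = 1 + j37.75 → |·| ≈ 37.763, ∠ ≈ 88.48°
zero (1 + j151·0.04) = 1 + j6.04 → |·| ≈ 6.1222, ∠ ≈ 80.60°
pole (1 + j151·0.05) = 1 + j7.55 → |·| ≈ 7.6159, ∠ ≈ 82.46°
pole (1 + j151·0.025) = 1 + j3.775 → |·| ≈ 3.9052, ∠ ≈ 75.16°
∠G = (88.48° + 80.60°) − (82.46° + 75.16°) = 11.46°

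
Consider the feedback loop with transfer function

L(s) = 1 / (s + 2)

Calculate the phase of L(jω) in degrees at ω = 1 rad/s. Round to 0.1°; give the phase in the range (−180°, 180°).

Substitute s = j1:
Numerator: 1 = 1 + j0
Denominator: (j1) + 2 = 2 + j1
|N| = √(1² + 0²) ≈ 1, ∠N ≈ 0.00°
|D| = √(2² + 1²) ≈ 2.2361, ∠D ≈ 26.57°
∠L = 0.00° − 26.57° = -26.57°

-26.6°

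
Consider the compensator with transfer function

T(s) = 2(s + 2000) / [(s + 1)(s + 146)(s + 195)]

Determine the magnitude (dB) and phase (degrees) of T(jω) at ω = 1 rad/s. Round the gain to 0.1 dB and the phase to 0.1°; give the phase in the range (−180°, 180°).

-20.1 dB, -45.7°

At s = jω = j1:
zero (s+2000): 2000 + j1 → |·| = √(2000²+1²) = √4000001 ≈ 2000, ∠ = arctan(1/2000) ≈ 0.03°
pole (s+1): 1 + j1 → |·| = √(1²+1²) = √2 ≈ 1.4142, ∠ = arctan(1/1) ≈ 45.00°
pole (s+146): 146 + j1 → |·| = √(146²+1²) = √21317 ≈ 146, ∠ = arctan(1/146) ≈ 0.39°
pole (s+195): 195 + j1 → |·| = √(195²+1²) = √38026 ≈ 195, ∠ = arctan(1/195) ≈ 0.29°
|T| = 2 · 2000 / 40262 ≈ 0.099349
Gain = 20 log₁₀(0.099349) ≈ -20.06 dB
∠T = 0.03° − 45.68° = -45.65°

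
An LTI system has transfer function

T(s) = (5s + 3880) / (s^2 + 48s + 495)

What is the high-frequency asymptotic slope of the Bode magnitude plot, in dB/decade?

-20 dB/decade

Each pole contributes −20 dB/decade at high frequency; each zero contributes +20 dB/decade.
Net: 1 zero(s) − 2 pole(s) → -20 dB/decade.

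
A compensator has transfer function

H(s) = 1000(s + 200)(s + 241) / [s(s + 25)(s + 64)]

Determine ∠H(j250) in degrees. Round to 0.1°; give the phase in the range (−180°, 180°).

At s = jω = j250:
zero (s+200): 200 + j250 → |·| = √(200²+250²) = √102500 ≈ 320.16, ∠ = arctan(250/200) ≈ 51.34°
zero (s+241): 241 + j250 → |·| = √(241²+250²) = √120581 ≈ 347.25, ∠ = arctan(250/241) ≈ 46.05°
pole (s+25): 25 + j250 → |·| = √(25²+250²) = √63125 ≈ 251.25, ∠ = arctan(250/25) ≈ 84.29°
pole (s+64): 64 + j250 → |·| = √(64²+250²) = √66596 ≈ 258.06, ∠ = arctan(250/64) ≈ 75.64°
pole at origin: |s| = 250, ∠ = 90.00° (in denominator)
∠H = 97.39° − 249.93° = -152.54°

-152.5°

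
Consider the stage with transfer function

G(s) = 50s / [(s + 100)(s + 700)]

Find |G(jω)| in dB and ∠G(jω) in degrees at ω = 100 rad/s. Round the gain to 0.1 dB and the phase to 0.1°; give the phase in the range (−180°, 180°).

-26.0 dB, 36.9°

At s = jω = j100:
zero at origin: s = j100 → |·| = 100, ∠ = 90.00°
pole (s+100): 100 + j100 → |·| = √(100²+100²) = √20000 ≈ 141.42, ∠ = arctan(100/100) ≈ 45.00°
pole (s+700): 700 + j100 → |·| = √(700²+100²) = √500000 ≈ 707.11, ∠ = arctan(100/700) ≈ 8.13°
|G| = 50 · 100 / 99999 ≈ 0.050001
Gain = 20 log₁₀(0.050001) ≈ -26.02 dB
∠G = 90.00° − 53.13° = 36.87°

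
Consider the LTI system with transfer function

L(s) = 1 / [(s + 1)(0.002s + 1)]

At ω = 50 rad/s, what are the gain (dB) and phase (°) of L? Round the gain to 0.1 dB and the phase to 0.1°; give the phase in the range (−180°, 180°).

At ω = 50 rad/s:
pole (1 + j50·1) = 1 + j50 → |·| ≈ 50.01, ∠ ≈ 88.85°
pole (1 + j50·0.002) = 1 + j0.1 → |·| ≈ 1.005, ∠ ≈ 5.71°
|L| = 1 · 1 / (50.01 · 1.005) ≈ 0.019897
Gain = 20 log₁₀(0.019897) ≈ -34.02 dB
∠L = (0°) − (88.85° + 5.71°) = -94.56°

-34.0 dB, -94.6°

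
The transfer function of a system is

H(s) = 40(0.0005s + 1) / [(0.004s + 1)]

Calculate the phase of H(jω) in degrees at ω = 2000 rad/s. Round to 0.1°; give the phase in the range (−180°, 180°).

-37.9°

At ω = 2000 rad/s:
zero (1 + j2000·0.0005) = 1 + j1 → |·| ≈ 1.4142, ∠ ≈ 45.00°
pole (1 + j2000·0.004) = 1 + j8 → |·| ≈ 8.0623, ∠ ≈ 82.87°
∠H = (45.00°) − (82.87°) = -37.87°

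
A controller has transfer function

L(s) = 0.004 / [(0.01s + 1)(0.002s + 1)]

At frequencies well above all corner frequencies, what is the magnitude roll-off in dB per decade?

-40 dB/decade

Each pole contributes −20 dB/decade at high frequency; each zero contributes +20 dB/decade.
Net: 0 zero(s) − 2 pole(s) → -40 dB/decade.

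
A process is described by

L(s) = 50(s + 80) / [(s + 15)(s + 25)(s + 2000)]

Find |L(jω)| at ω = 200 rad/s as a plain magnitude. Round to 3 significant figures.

At s = jω = j200:
zero (s+80): 80 + j200 → |·| = √(80²+200²) = √46400 ≈ 215.41, ∠ = arctan(200/80) ≈ 68.20°
pole (s+15): 15 + j200 → |·| = √(15²+200²) = √40225 ≈ 200.56, ∠ = arctan(200/15) ≈ 85.71°
pole (s+25): 25 + j200 → |·| = √(25²+200²) = √40625 ≈ 201.56, ∠ = arctan(200/25) ≈ 82.87°
pole (s+2000): 2000 + j200 → |·| = √(2000²+200²) = √4040000 ≈ 2010, ∠ = arctan(200/2000) ≈ 5.71°
|L| = 50 · 215.41 / 8.1254e+07 ≈ 0.00013255

0.000133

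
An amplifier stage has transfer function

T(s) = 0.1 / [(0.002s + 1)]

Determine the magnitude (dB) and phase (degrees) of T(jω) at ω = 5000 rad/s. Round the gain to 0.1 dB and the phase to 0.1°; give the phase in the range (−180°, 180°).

At ω = 5000 rad/s:
pole (1 + j5000·0.002) = 1 + j10 → |·| ≈ 10.05, ∠ ≈ 84.29°
|T| = 0.1 · 1 / (10.05) ≈ 0.0099502
Gain = 20 log₁₀(0.0099502) ≈ -40.04 dB
∠T = (0°) − (84.29°) = -84.29°

-40.0 dB, -84.3°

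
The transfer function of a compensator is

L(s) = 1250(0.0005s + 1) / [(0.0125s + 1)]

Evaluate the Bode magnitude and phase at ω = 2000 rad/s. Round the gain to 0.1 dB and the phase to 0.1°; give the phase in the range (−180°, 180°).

37.0 dB, -42.7°

At ω = 2000 rad/s:
zero (1 + j2000·0.0005) = 1 + j1 → |·| ≈ 1.4142, ∠ ≈ 45.00°
pole (1 + j2000·0.0125) = 1 + j25 → |·| ≈ 25.02, ∠ ≈ 87.71°
|L| = 1250 · 1.4142 / (25.02) ≈ 70.653
Gain = 20 log₁₀(70.653) ≈ 36.98 dB
∠L = (45.00°) − (87.71°) = -42.71°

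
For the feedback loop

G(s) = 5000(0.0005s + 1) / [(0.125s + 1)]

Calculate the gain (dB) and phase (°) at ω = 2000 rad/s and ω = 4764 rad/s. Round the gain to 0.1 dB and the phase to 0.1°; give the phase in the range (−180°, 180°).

At ω = 2000 rad/s:
zero (1 + j2000·0.0005) = 1 + j1 → |·| ≈ 1.4142, ∠ ≈ 45.00°
pole (1 + j2000·0.125) = 1 + j250 → |·| ≈ 250, ∠ ≈ 89.77°
|G| = 5000 · 1.4142 / (250) ≈ 28.284
Gain = 20 log₁₀(28.284) ≈ 29.03 dB
∠G = (45.00°) − (89.77°) = -44.77°

At ω = 4764 rad/s:
zero (1 + j4764·0.0005) = 1 + j2.382 → |·| ≈ 2.5834, ∠ ≈ 67.23°
pole (1 + j4764·0.125) = 1 + j595.5 → |·| ≈ 595.5, ∠ ≈ 89.90°
|G| = 5000 · 2.5834 / (595.5) ≈ 21.691
Gain = 20 log₁₀(21.691) ≈ 26.73 dB
∠G = (67.23°) − (89.90°) = -22.67°

ω = 2000: 29.0 dB, -44.8°; ω = 4764: 26.7 dB, -22.7°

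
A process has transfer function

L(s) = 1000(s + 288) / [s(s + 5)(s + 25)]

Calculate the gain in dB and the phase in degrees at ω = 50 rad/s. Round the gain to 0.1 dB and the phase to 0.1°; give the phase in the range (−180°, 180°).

6.4 dB, 132.1°

At s = jω = j50:
zero (s+288): 288 + j50 → |·| = √(288²+50²) = √85444 ≈ 292.31, ∠ = arctan(50/288) ≈ 9.85°
pole (s+5): 5 + j50 → |·| = √(5²+50²) = √2525 ≈ 50.249, ∠ = arctan(50/5) ≈ 84.29°
pole (s+25): 25 + j50 → |·| = √(25²+50²) = √3125 ≈ 55.902, ∠ = arctan(50/25) ≈ 63.43°
pole at origin: |s| = 50, ∠ = 90.00° (in denominator)
|L| = 1000 · 292.31 / 1.4045e+05 ≈ 2.0812
Gain = 20 log₁₀(2.0812) ≈ 6.37 dB
∠L = 9.85° − 237.72° = -227.87° ≡ 132.13° (principal value)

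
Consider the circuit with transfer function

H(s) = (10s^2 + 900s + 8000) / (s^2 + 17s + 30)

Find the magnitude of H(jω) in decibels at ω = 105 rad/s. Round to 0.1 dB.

Substitute s = j105:
Numerator: 10(j105)^2 + 900(j105) + 8000 = -102250 + j94500
Denominator: (j105)^2 + 17(j105) + 30 = -10995 + j1785
|N| = √(102250² + 94500²) ≈ 1.3923e+05, ∠N ≈ 137.26°
|D| = √(10995² + 1785²) ≈ 11139, ∠D ≈ 170.78°
|H| = 1.3923e+05 / 11139 ≈ 12.499
Gain = 20 log₁₀(12.499) ≈ 21.94 dB

21.9 dB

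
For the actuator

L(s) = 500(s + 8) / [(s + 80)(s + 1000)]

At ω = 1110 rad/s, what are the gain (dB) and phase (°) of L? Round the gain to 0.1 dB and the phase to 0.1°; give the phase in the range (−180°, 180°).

At s = jω = j1110:
zero (s+8): 8 + j1110 → |·| = √(8²+1110²) = √1232164 ≈ 1110, ∠ = arctan(1110/8) ≈ 89.59°
pole (s+80): 80 + j1110 → |·| = √(80²+1110²) = √1238500 ≈ 1112.9, ∠ = arctan(1110/80) ≈ 85.88°
pole (s+1000): 1000 + j1110 → |·| = √(1000²+1110²) = √2232100 ≈ 1494, ∠ = arctan(1110/1000) ≈ 47.98°
|L| = 500 · 1110 / 1.6627e+06 ≈ 0.33379
Gain = 20 log₁₀(0.33379) ≈ -9.53 dB
∠L = 89.59° − 133.86° = -44.27°

-9.5 dB, -44.3°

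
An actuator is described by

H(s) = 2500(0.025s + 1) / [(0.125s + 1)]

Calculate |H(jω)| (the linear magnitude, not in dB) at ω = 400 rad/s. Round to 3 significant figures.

502

At ω = 400 rad/s:
zero (1 + j400·0.025) = 1 + j10 → |·| ≈ 10.05, ∠ ≈ 84.29°
pole (1 + j400·0.125) = 1 + j50 → |·| ≈ 50.01, ∠ ≈ 88.85°
|H| = 2500 · 10.05 / (50.01) ≈ 502.4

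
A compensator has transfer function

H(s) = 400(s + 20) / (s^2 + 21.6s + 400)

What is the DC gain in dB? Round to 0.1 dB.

26.0 dB

H(0) = 400·20 / 400 = 20
20 log₁₀(20) ≈ 26.02 dB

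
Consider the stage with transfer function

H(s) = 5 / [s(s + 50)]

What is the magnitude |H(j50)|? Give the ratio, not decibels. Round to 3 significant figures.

At s = jω = j50:
pole (s+50): 50 + j50 → |·| = √(50²+50²) = √5000 ≈ 70.711, ∠ = arctan(50/50) ≈ 45.00°
pole at origin: |s| = 50, ∠ = 90.00° (in denominator)
|H| = 5 / 3535.5 ≈ 0.0014142

0.00141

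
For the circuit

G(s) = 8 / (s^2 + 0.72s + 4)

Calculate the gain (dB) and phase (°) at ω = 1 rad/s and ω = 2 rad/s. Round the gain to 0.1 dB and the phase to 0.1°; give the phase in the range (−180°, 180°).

At s = jω = j1:
quadratic: (j1)² + 0.72·j1 + 4 = 3 + j0.72 → |·| ≈ 3.0852, ∠ ≈ 13.50°
|G| = 8 / 3.0852 ≈ 2.593
Gain = 20 log₁₀(2.593) ≈ 8.28 dB
∠G = 0.00° − 13.50° = -13.50°

At s = jω = j2:
quadratic: (j2)² + 0.72·j2 + 4 = 0 + j1.44 → |·| ≈ 1.44, ∠ ≈ 90.00°
|G| = 8 / 1.44 ≈ 5.5556
Gain = 20 log₁₀(5.5556) ≈ 14.89 dB
∠G = 0.00° − 90.00° = -90.00°

ω = 1: 8.3 dB, -13.5°; ω = 2: 14.9 dB, -90.0°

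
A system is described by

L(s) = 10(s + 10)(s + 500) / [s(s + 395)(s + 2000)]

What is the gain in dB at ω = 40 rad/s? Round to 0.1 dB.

At s = jω = j40:
zero (s+10): 10 + j40 → |·| = √(10²+40²) = √1700 ≈ 41.231, ∠ = arctan(40/10) ≈ 75.96°
zero (s+500): 500 + j40 → |·| = √(500²+40²) = √251600 ≈ 501.6, ∠ = arctan(40/500) ≈ 4.57°
pole (s+395): 395 + j40 → |·| = √(395²+40²) = √157625 ≈ 397.02, ∠ = arctan(40/395) ≈ 5.78°
pole (s+2000): 2000 + j40 → |·| = √(2000²+40²) = √4001600 ≈ 2000.4, ∠ = arctan(40/2000) ≈ 1.15°
pole at origin: |s| = 40, ∠ = 90.00° (in denominator)
|L| = 10 · 20681 / 3.1768e+07 ≈ 0.00651
Gain = 20 log₁₀(0.00651) ≈ -43.73 dB

-43.7 dB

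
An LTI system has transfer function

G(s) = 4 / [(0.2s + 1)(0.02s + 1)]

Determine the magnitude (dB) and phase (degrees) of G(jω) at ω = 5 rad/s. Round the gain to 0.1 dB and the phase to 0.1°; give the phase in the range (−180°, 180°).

9.0 dB, -50.7°

At ω = 5 rad/s:
pole (1 + j5·0.2) = 1 + j1 → |·| ≈ 1.4142, ∠ ≈ 45.00°
pole (1 + j5·0.02) = 1 + j0.1 → |·| ≈ 1.005, ∠ ≈ 5.71°
|G| = 4 · 1 / (1.4142 · 1.005) ≈ 2.8144
Gain = 20 log₁₀(2.8144) ≈ 8.99 dB
∠G = (0°) − (45.00° + 5.71°) = -50.71°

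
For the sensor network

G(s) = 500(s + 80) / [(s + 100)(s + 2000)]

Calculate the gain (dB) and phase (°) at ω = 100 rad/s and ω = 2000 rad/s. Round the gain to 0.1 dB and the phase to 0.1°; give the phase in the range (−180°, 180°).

ω = 100: -12.9 dB, 3.5°; ω = 2000: -15.1 dB, -44.4°

At s = jω = j100:
zero (s+80): 80 + j100 → |·| = √(80²+100²) = √16400 ≈ 128.06, ∠ = arctan(100/80) ≈ 51.34°
pole (s+100): 100 + j100 → |·| = √(100²+100²) = √20000 ≈ 141.42, ∠ = arctan(100/100) ≈ 45.00°
pole (s+2000): 2000 + j100 → |·| = √(2000²+100²) = √4010000 ≈ 2002.5, ∠ = arctan(100/2000) ≈ 2.86°
|G| = 500 · 128.06 / 2.8319e+05 ≈ 0.2261
Gain = 20 log₁₀(0.2261) ≈ -12.91 dB
∠G = 51.34° − 47.86° = 3.48°

At s = jω = j2000:
zero (s+80): 80 + j2000 → |·| = √(80²+2000²) = √4006400 ≈ 2001.6, ∠ = arctan(2000/80) ≈ 87.71°
pole (s+100): 100 + j2000 → |·| = √(100²+2000²) = √4010000 ≈ 2002.5, ∠ = arctan(2000/100) ≈ 87.14°
pole (s+2000): 2000 + j2000 → |·| = √(2000²+2000²) = √8000000 ≈ 2828.4, ∠ = arctan(2000/2000) ≈ 45.00°
|G| = 500 · 2001.6 / 5.6639e+06 ≈ 0.1767
Gain = 20 log₁₀(0.1767) ≈ -15.06 dB
∠G = 87.71° − 132.14° = -44.43°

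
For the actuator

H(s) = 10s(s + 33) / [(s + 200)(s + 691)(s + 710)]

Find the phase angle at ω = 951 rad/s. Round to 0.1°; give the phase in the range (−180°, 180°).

-7.4°

At s = jω = j951:
zero (s+33): 33 + j951 → |·| = √(33²+951²) = √905490 ≈ 951.57, ∠ = arctan(951/33) ≈ 88.01°
zero at origin: s = j951 → |·| = 951, ∠ = 90.00°
pole (s+200): 200 + j951 → |·| = √(200²+951²) = √944401 ≈ 971.8, ∠ = arctan(951/200) ≈ 78.12°
pole (s+691): 691 + j951 → |·| = √(691²+951²) = √1381882 ≈ 1175.5, ∠ = arctan(951/691) ≈ 54.00°
pole (s+710): 710 + j951 → |·| = √(710²+951²) = √1408501 ≈ 1186.8, ∠ = arctan(951/710) ≈ 53.26°
∠H = 178.01° − 185.38° = -7.37°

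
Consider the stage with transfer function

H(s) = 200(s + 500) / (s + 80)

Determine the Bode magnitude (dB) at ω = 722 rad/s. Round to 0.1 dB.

At s = jω = j722:
zero (s+500): 500 + j722 → |·| = √(500²+722²) = √771284 ≈ 878.23, ∠ = arctan(722/500) ≈ 55.30°
pole (s+80): 80 + j722 → |·| = √(80²+722²) = √527684 ≈ 726.42, ∠ = arctan(722/80) ≈ 83.68°
|H| = 200 · 878.23 / 726.42 ≈ 241.8
Gain = 20 log₁₀(241.8) ≈ 47.67 dB

47.7 dB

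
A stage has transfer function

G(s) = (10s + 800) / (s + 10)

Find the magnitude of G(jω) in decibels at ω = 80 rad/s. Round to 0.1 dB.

Substitute s = j80:
Numerator: 10(j80) + 800 = 800 + j800
Denominator: (j80) + 10 = 10 + j80
|N| = √(800² + 800²) ≈ 1131.4, ∠N ≈ 45.00°
|D| = √(10² + 80²) ≈ 80.623, ∠D ≈ 82.87°
|G| = 1131.4 / 80.623 ≈ 14.033
Gain = 20 log₁₀(14.033) ≈ 22.94 dB

22.9 dB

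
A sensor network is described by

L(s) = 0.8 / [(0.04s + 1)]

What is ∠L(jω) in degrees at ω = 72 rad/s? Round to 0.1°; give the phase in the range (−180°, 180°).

-70.9°

At ω = 72 rad/s:
pole (1 + j72·0.04) = 1 + j2.88 → |·| ≈ 3.0487, ∠ ≈ 70.85°
∠L = (0°) − (70.85°) = -70.85°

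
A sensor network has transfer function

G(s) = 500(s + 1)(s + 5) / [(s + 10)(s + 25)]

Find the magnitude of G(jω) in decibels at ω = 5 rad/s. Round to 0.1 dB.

At s = jω = j5:
zero (s+1): 1 + j5 → |·| = √(1²+5²) = √26 ≈ 5.099, ∠ = arctan(5/1) ≈ 78.69°
zero (s+5): 5 + j5 → |·| = √(5²+5²) = √50 ≈ 7.0711, ∠ = arctan(5/5) ≈ 45.00°
pole (s+10): 10 + j5 → |·| = √(10²+5²) = √125 ≈ 11.18, ∠ = arctan(5/10) ≈ 26.57°
pole (s+25): 25 + j5 → |·| = √(25²+5²) = √650 ≈ 25.495, ∠ = arctan(5/25) ≈ 11.31°
|G| = 500 · 36.056 / 285.03 ≈ 63.249
Gain = 20 log₁₀(63.249) ≈ 36.02 dB

36.0 dB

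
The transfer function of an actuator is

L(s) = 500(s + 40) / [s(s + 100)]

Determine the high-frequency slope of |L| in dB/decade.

Each pole contributes −20 dB/decade at high frequency; each zero contributes +20 dB/decade.
Net: 1 zero(s) − 2 pole(s) → -20 dB/decade.

-20 dB/decade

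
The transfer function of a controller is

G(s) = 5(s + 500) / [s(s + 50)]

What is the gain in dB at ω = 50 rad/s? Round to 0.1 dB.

-3.0 dB

At s = jω = j50:
zero (s+500): 500 + j50 → |·| = √(500²+50²) = √252500 ≈ 502.49, ∠ = arctan(50/500) ≈ 5.71°
pole (s+50): 50 + j50 → |·| = √(50²+50²) = √5000 ≈ 70.711, ∠ = arctan(50/50) ≈ 45.00°
pole at origin: |s| = 50, ∠ = 90.00° (in denominator)
|G| = 5 · 502.49 / 3535.5 ≈ 0.71063
Gain = 20 log₁₀(0.71063) ≈ -2.97 dB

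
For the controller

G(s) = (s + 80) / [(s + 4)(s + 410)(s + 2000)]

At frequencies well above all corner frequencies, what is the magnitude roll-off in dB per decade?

Each pole contributes −20 dB/decade at high frequency; each zero contributes +20 dB/decade.
Net: 1 zero(s) − 3 pole(s) → -40 dB/decade.

-40 dB/decade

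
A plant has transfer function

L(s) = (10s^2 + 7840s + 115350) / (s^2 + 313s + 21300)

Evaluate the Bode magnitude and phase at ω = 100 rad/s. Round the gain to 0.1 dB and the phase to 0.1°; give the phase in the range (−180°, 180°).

27.4 dB, 18.7°

Substitute s = j100:
Numerator: 10(j100)^2 + 7840(j100) + 115350 = 15350 + j784000
Denominator: (j100)^2 + 313(j100) + 21300 = 11300 + j31300
|N| = √(15350² + 784000²) ≈ 7.8415e+05, ∠N ≈ 88.88°
|D| = √(11300² + 31300²) ≈ 33277, ∠D ≈ 70.15°
|L| = 7.8415e+05 / 33277 ≈ 23.564
Gain = 20 log₁₀(23.564) ≈ 27.44 dB
∠L = 88.88° − 70.15° = 18.73°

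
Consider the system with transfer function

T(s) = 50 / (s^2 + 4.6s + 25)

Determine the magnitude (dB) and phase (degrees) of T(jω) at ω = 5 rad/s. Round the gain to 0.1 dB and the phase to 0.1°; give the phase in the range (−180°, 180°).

At s = jω = j5:
quadratic: (j5)² + 4.6·j5 + 25 = 0 + j23 → |·| ≈ 23, ∠ ≈ 90.00°
|T| = 50 / 23 ≈ 2.1739
Gain = 20 log₁₀(2.1739) ≈ 6.74 dB
∠T = 0.00° − 90.00° = -90.00°

6.7 dB, -90.0°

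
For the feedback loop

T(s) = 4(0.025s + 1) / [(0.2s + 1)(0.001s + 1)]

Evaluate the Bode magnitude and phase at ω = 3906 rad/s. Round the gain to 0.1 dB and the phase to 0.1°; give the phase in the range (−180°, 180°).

At ω = 3906 rad/s:
zero (1 + j3906·0.025) = 1 + j97.65 → |·| ≈ 97.655, ∠ ≈ 89.41°
pole (1 + j3906·0.2) = 1 + j781.2 → |·| ≈ 781.2, ∠ ≈ 89.93°
pole (1 + j3906·0.001) = 1 + j3.906 → |·| ≈ 4.032, ∠ ≈ 75.64°
|T| = 4 · 97.655 / (781.2 · 4.032) ≈ 0.12401
Gain = 20 log₁₀(0.12401) ≈ -18.13 dB
∠T = (89.41°) − (89.93° + 75.64°) = -76.16°

-18.1 dB, -76.2°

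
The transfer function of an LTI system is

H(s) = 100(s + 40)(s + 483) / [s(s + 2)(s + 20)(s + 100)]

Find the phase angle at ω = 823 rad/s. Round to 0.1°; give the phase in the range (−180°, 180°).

155.3°

At s = jω = j823:
zero (s+40): 40 + j823 → |·| = √(40²+823²) = √678929 ≈ 823.97, ∠ = arctan(823/40) ≈ 87.22°
zero (s+483): 483 + j823 → |·| = √(483²+823²) = √910618 ≈ 954.26, ∠ = arctan(823/483) ≈ 59.59°
pole (s+2): 2 + j823 → |·| = √(2²+823²) = √677333 ≈ 823, ∠ = arctan(823/2) ≈ 89.86°
pole (s+20): 20 + j823 → |·| = √(20²+823²) = √677729 ≈ 823.24, ∠ = arctan(823/20) ≈ 88.61°
pole (s+100): 100 + j823 → |·| = √(100²+823²) = √687329 ≈ 829.05, ∠ = arctan(823/100) ≈ 83.07°
pole at origin: |s| = 823, ∠ = 90.00° (in denominator)
∠H = 146.81° − 351.54° = -204.73° ≡ 155.27° (principal value)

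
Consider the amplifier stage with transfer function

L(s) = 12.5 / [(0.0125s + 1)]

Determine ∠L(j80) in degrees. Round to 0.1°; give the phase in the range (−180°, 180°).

-45.0°

At ω = 80 rad/s:
pole (1 + j80·0.0125) = 1 + j1 → |·| ≈ 1.4142, ∠ ≈ 45.00°
∠L = (0°) − (45.00°) = -45.00°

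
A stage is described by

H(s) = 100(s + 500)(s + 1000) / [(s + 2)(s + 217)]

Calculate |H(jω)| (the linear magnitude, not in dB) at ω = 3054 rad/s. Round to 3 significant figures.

At s = jω = j3054:
zero (s+500): 500 + j3054 → |·| = √(500²+3054²) = √9576916 ≈ 3094.7, ∠ = arctan(3054/500) ≈ 80.70°
zero (s+1000): 1000 + j3054 → |·| = √(1000²+3054²) = √10326916 ≈ 3213.6, ∠ = arctan(3054/1000) ≈ 71.87°
pole (s+2): 2 + j3054 → |·| = √(2²+3054²) = √9326920 ≈ 3054, ∠ = arctan(3054/2) ≈ 89.96°
pole (s+217): 217 + j3054 → |·| = √(217²+3054²) = √9374005 ≈ 3061.7, ∠ = arctan(3054/217) ≈ 85.94°
|H| = 100 · 9.9451e+06 / 9.3504e+06 ≈ 106.36

106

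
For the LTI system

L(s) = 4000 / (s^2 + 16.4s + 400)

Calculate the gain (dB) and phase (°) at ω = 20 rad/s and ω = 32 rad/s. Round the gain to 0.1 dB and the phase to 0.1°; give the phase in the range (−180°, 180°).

ω = 20: 21.7 dB, -90.0°; ω = 32: 13.8 dB, -139.9°

At s = jω = j20:
quadratic: (j20)² + 16.4·j20 + 400 = 0 + j328 → |·| ≈ 328, ∠ ≈ 90.00°
|L| = 4000 / 328 ≈ 12.195
Gain = 20 log₁₀(12.195) ≈ 21.72 dB
∠L = 0.00° − 90.00° = -90.00°

At s = jω = j32:
quadratic: (j32)² + 16.4·j32 + 400 = -624 + j524.8 → |·| ≈ 815.35, ∠ ≈ 139.94°
|L| = 4000 / 815.35 ≈ 4.9059
Gain = 20 log₁₀(4.9059) ≈ 13.81 dB
∠L = 0.00° − 139.94° = -139.94°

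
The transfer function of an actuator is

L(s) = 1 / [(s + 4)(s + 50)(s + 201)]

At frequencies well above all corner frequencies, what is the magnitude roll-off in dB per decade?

Each pole contributes −20 dB/decade at high frequency; each zero contributes +20 dB/decade.
Net: 0 zero(s) − 3 pole(s) → -60 dB/decade.

-60 dB/decade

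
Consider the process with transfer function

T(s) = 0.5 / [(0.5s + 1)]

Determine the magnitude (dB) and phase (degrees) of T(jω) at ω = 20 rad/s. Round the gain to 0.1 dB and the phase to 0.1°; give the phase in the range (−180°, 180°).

-26.1 dB, -84.3°

At ω = 20 rad/s:
pole (1 + j20·0.5) = 1 + j10 → |·| ≈ 10.05, ∠ ≈ 84.29°
|T| = 0.5 · 1 / (10.05) ≈ 0.049751
Gain = 20 log₁₀(0.049751) ≈ -26.06 dB
∠T = (0°) − (84.29°) = -84.29°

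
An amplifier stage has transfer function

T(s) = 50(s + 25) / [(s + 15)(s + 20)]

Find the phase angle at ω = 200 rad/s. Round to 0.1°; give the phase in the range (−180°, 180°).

-87.1°

At s = jω = j200:
zero (s+25): 25 + j200 → |·| = √(25²+200²) = √40625 ≈ 201.56, ∠ = arctan(200/25) ≈ 82.87°
pole (s+15): 15 + j200 → |·| = √(15²+200²) = √40225 ≈ 200.56, ∠ = arctan(200/15) ≈ 85.71°
pole (s+20): 20 + j200 → |·| = √(20²+200²) = √40400 ≈ 201, ∠ = arctan(200/20) ≈ 84.29°
∠T = 82.87° − 170.00° = -87.13°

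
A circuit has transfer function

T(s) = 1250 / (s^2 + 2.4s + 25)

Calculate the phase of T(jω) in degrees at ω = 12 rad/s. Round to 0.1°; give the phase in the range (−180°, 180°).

At s = jω = j12:
quadratic: (j12)² + 2.4·j12 + 25 = -119 + j28.8 → |·| ≈ 122.44, ∠ ≈ 166.40°
∠T = 0.00° − 166.40° = -166.40°

-166.4°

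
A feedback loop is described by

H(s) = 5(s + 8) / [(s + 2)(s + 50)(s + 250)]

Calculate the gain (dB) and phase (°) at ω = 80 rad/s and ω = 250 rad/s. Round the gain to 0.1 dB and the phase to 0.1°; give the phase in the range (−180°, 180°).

ω = 80: -73.9 dB, -80.0°; ω = 250: -85.1 dB, -125.1°

At s = jω = j80:
zero (s+8): 8 + j80 → |·| = √(8²+80²) = √6464 ≈ 80.399, ∠ = arctan(80/8) ≈ 84.29°
pole (s+2): 2 + j80 → |·| = √(2²+80²) = √6404 ≈ 80.025, ∠ = arctan(80/2) ≈ 88.57°
pole (s+50): 50 + j80 → |·| = √(50²+80²) = √8900 ≈ 94.34, ∠ = arctan(80/50) ≈ 57.99°
pole (s+250): 250 + j80 → |·| = √(250²+80²) = √68900 ≈ 262.49, ∠ = arctan(80/250) ≈ 17.74°
|H| = 5 · 80.399 / 1.9817e+06 ≈ 0.00020285
Gain = 20 log₁₀(0.00020285) ≈ -73.86 dB
∠H = 84.29° − 164.30° = -80.01°

At s = jω = j250:
zero (s+8): 8 + j250 → |·| = √(8²+250²) = √62564 ≈ 250.13, ∠ = arctan(250/8) ≈ 88.17°
pole (s+2): 2 + j250 → |·| = √(2²+250²) = √62504 ≈ 250.01, ∠ = arctan(250/2) ≈ 89.54°
pole (s+50): 50 + j250 → |·| = √(50²+250²) = √65000 ≈ 254.95, ∠ = arctan(250/50) ≈ 78.69°
pole (s+250): 250 + j250 → |·| = √(250²+250²) = √125000 ≈ 353.55, ∠ = arctan(250/250) ≈ 45.00°
|H| = 5 · 250.13 / 2.2535e+07 ≈ 5.5498e-05
Gain = 20 log₁₀(5.5498e-05) ≈ -85.11 dB
∠H = 88.17° − 213.23° = -125.06°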